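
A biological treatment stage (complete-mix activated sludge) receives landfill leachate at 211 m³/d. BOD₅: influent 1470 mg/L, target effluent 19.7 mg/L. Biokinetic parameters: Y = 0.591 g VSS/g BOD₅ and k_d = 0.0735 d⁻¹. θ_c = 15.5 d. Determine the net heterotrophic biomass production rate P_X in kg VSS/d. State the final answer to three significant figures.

P_X ≈ 84.5 kg VSS/d

The observed yield is Y_obs = Y/(1 + k_d·θ_c) = 0.591 / (1 + 0.0735 × 15.5) = 0.591 / 2.139 = 0.2763 g VSS per g BOD₅ removed.
Substrate removed = Q·(S₀ − S) = 211 m³/d × (1470 − 19.7) g/m³ = 3.06×10^5 g/d = 306.0 kg/d.
P_X = Y_obs · Q(S₀ − S) = 0.2763 × 306.0 = 84.54 kg VSS/d.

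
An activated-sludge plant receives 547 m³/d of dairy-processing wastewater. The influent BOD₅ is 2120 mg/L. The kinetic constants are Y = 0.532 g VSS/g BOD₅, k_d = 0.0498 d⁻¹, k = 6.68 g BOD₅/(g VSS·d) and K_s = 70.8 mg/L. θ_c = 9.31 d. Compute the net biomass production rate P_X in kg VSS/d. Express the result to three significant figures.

P_X ≈ 421 kg VSS/d

Effluent substrate depends only on kinetics and SRT: S = K_s(1 + k_d θ_c) / [θ_c(Yk − k_d) − 1] = 70.8 × (1 + 0.0498 × 9.31) / [9.31 × (0.532 × 6.68 − 0.0498) − 1] = 103.6 / 31.62 = 3.277 mg/L.
Y_obs = Y / (1 + k_d θ_c) = 0.532 / (1 + 0.0498 × 9.31) = 0.532 / 1.464 = 0.3635.
ΔS = 2120 − 3.28 = 2117 mg/L, so the substrate removal rate is 547 × 2117/1000 = 1158 kg BOD₅/d.
Net biomass production P_X = Y_obs × Q·(S₀ − S) = 0.3635 × 1158 = 420.9 kg VSS/d.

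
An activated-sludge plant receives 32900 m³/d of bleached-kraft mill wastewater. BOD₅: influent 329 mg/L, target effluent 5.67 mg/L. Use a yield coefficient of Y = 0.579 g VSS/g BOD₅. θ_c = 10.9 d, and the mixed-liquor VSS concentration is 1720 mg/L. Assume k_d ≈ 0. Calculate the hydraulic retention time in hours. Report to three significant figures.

With k_d = 0 the design equation reduces to V = Y Q (S₀−S) θ_c / X = 0.579 × 32900 × (329 − 5.67) × 10.9 / 1720 = 39032 m³.
Hydraulic retention time τ = V/Q = 39032 / 32900 = 1.186 d = 28.47 h.

τ ≈ 28.5 h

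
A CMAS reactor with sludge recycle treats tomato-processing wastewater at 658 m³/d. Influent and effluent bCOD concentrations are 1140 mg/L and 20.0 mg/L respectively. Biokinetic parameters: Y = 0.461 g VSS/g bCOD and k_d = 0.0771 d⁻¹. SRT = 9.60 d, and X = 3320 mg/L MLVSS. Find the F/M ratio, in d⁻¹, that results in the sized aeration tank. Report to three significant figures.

F/M ≈ 0.400 d⁻¹

From the SRT design equation V = Y Q (S₀−S) θ_c / [X (1 + k_d θ_c)] = 0.461 × 658 × (1140 − 20.0) × 9.60 / [3320 × (1 + 0.0771 × 9.60)] = 3.26×10^6 / 5777 = 564.5 m³.
F/M = applied load / biomass = Q·S₀/(V·X) = 658 × 1140 / (564.5 × 3320) = 0.4002 d⁻¹.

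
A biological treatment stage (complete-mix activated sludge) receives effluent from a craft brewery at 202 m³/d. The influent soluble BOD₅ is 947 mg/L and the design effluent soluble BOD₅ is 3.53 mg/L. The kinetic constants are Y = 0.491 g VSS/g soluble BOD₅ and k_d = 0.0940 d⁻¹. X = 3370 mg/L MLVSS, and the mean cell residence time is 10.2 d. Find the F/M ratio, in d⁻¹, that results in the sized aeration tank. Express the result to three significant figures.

Rearranging the biomass balance for a CMAS with decay, V = Y·Q·ΔS·θ_c / [X·(1+k_d θ_c)] = 0.491 × 202 × (947 − 3.53) × 10.2 / [3370 × (1 + 0.0940 × 10.2)] = 9.54×10^5 / 6601 = 144.6 m³.
Food-to-microorganism ratio F/M = Q S₀ / (V X) = 202 × 947 / (144.6 × 3370) = 0.3926 d⁻¹.

F/M ≈ 0.393 d⁻¹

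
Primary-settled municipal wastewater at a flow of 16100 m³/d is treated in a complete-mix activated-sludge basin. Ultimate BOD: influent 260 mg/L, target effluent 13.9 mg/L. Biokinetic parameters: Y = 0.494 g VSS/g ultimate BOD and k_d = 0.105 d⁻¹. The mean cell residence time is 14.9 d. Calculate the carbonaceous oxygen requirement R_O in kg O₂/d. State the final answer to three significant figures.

R_O ≈ 2880 kg O₂/d

The observed yield is Y_obs = Y/(1 + k_d·θ_c) = 0.494 / (1 + 0.105 × 14.9) = 0.494 / 2.564 = 0.1926 g VSS per g ultimate BOD removed.
Substrate removed = Q·(S₀ − S) = 16100 m³/d × (260 − 13.9) g/m³ = 3.96×10^6 g/d = 3962 kg/d.
Net sludge production P_X = 0.1926 × 3962 = 763.2 kg VSS/d.
R_O = Q·ΔS − 1.42 P_X = 3962 − 1084 = 2878 kg O₂/d.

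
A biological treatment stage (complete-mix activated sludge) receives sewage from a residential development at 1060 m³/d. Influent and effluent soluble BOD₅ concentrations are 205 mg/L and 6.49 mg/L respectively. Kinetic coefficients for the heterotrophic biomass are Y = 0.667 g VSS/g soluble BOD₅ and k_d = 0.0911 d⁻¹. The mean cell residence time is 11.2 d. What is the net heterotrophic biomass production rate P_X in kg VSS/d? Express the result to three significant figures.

The observed yield is Y_obs = Y/(1 + k_d·θ_c) = 0.667 / (1 + 0.0911 × 11.2) = 0.667 / 2.020 = 0.3301 g VSS per g soluble BOD₅ removed.
Substrate removed = Q·(S₀ − S) = 1060 m³/d × (205 − 6.49) g/m³ = 2.1×10^5 g/d = 210.4 kg/d.
So the net sludge growth is P_X = 0.3301 × 210.4 = 69.47 kg VSS/d.

P_X ≈ 69.5 kg VSS/d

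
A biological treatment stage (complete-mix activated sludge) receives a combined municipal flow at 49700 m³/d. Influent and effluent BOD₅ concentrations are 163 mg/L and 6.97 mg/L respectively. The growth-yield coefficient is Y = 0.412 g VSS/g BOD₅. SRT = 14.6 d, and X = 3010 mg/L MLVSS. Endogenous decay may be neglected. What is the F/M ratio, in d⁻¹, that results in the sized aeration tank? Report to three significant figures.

F/M ≈ 0.174 d⁻¹

With k_d = 0 the design equation reduces to V = Y Q (S₀−S) θ_c / X = 0.412 × 49700 × (163 − 6.97) × 14.6 / 3010 = 15497 m³.
F/M = applied load / biomass = Q·S₀/(V·X) = 49700 × 163 / (15497 × 3010) = 0.1737 d⁻¹.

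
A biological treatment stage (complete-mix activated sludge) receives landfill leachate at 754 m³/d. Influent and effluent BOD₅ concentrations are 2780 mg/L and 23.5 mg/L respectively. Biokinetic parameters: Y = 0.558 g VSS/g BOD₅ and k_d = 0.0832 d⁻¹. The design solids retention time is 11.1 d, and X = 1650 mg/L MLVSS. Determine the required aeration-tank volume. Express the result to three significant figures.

V ≈ 4060 m³

Steady-state biomass mass balance: V·X·(1 + k_d·θ_c) = Y·Q·(S₀ − S)·θ_c, so V = 0.558 × 754 × (2780 − 23.5) × 11.1 / [1650 × (1 + 0.0832 × 11.1)] = 1.29×10^7 / 3174 = 4056 m³.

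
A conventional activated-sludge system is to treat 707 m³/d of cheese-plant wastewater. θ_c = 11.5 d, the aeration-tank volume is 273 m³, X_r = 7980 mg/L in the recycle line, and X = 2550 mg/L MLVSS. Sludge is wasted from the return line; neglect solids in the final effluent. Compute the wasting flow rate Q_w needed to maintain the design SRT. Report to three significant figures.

Wasting from the return line (neglecting effluent solids): Q_w = V·X / (θ_c·X_r) = 273.0 × 2550 / (11.5 × 7980) = 7.586 m³/d.

Q_w ≈ 7.59 m³/d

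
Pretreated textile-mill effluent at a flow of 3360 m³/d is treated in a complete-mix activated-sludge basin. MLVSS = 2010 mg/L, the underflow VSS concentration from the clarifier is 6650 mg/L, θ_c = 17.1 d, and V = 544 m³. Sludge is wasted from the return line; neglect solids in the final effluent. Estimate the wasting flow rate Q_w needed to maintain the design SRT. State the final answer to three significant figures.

Q_w ≈ 9.62 m³/d

Q_w = (V·X)/(θ_c X_r) = 544.0 × 2010 / (17.1 × 6650) = 9.616 m³/d.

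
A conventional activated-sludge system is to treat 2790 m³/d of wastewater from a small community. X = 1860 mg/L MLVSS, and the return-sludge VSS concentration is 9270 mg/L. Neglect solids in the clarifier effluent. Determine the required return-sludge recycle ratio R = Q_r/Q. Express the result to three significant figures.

Solids balance on the clarifier gives (1+R)X = R·X_r, so R = X/(X_r − X) = 1860 / (9270 − 1860) = 0.2510.

R ≈ 0.251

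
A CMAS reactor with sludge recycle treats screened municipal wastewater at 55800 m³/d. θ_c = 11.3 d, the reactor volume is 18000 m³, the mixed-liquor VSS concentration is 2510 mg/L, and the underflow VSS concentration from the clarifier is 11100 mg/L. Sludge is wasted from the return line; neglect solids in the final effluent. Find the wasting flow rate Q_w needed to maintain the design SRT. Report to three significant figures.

Q_w ≈ 360 m³/d

Wasting from the return line (neglecting effluent solids): Q_w = V·X / (θ_c·X_r) = 18000 × 2510 / (11.3 × 11100) = 360.2 m³/d.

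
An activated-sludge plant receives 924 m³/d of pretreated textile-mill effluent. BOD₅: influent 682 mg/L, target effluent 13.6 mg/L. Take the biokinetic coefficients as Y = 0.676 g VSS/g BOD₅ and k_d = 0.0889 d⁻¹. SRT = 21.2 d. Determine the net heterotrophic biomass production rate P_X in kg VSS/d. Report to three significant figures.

P_X ≈ 145 kg VSS/d

Correct the yield for decay: Y_obs = Y/(1 + k_d θ_c) = 0.676 / (1 + 0.0889 × 21.2) = 0.676 / 2.885 = 0.2343.
Mass of BOD₅ removed per day: Q(S₀ − S) = 924 × 668.4 g/m³ = 617.6 kg/d.
So the net sludge growth is P_X = 0.2343 × 617.6 = 144.7 kg VSS/d.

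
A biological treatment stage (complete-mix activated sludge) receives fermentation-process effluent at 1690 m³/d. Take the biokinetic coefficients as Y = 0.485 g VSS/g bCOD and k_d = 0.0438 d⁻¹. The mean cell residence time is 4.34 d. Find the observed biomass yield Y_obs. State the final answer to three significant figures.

Y_obs ≈ 0.408 g VSS/g bCOD

Y_obs = Y / (1 + k_d θ_c) = 0.485 / (1 + 0.0438 × 4.34) = 0.485 / 1.190 = 0.4075.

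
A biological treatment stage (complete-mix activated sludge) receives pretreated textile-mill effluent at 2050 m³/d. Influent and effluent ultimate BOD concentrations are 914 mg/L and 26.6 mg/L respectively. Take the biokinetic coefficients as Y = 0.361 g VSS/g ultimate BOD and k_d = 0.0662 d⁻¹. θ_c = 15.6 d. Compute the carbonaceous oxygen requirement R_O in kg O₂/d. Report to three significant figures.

The observed yield is Y_obs = Y/(1 + k_d·θ_c) = 0.361 / (1 + 0.0662 × 15.6) = 0.361 / 2.033 = 0.1776 g VSS per g ultimate BOD removed.
Mass of ultimate BOD removed per day: Q(S₀ − S) = 2050 × 887.4 g/m³ = 1819 kg/d.
P_X = Y_obs·Q·(S₀ − S) = 0.1776 × 1819 = 323.1 kg VSS/d.
R_O = Q·(S₀ − S) − 1.42·P_X = 1819 − 1.42 × 323.1 = 1360 kg O₂/d.

R_O ≈ 1360 kg O₂/d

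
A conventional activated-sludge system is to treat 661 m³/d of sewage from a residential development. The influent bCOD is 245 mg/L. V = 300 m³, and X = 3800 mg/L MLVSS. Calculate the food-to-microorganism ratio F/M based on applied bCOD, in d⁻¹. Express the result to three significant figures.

F/M ≈ 0.142 d⁻¹

F/M = Q·S₀ / (V·X) = 661 × 245 / (300.0 × 3800) = 0.1421 g bCOD·(g VSS·d)⁻¹.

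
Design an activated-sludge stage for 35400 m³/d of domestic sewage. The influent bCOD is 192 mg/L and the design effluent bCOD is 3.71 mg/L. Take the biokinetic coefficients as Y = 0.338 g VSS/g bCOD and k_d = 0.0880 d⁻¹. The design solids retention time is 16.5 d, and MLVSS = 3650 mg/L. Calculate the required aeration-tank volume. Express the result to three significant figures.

V ≈ 4150 m³

From the SRT design equation V = Y Q (S₀−S) θ_c / [X (1 + k_d θ_c)] = 0.338 × 35400 × (192 − 3.71) × 16.5 / [3650 × (1 + 0.0880 × 16.5)] = 3.72×10^7 / 8950 = 4154 m³.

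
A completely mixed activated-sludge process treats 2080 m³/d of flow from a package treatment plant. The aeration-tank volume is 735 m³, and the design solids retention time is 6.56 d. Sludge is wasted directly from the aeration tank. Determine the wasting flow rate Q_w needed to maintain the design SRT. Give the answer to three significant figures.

Q_w ≈ 112 m³/d

With mixed-liquor wasting, θ_c = V/Q_w, so Q_w = V/θ_c = 735.0/6.56 = 112.0 m³/d.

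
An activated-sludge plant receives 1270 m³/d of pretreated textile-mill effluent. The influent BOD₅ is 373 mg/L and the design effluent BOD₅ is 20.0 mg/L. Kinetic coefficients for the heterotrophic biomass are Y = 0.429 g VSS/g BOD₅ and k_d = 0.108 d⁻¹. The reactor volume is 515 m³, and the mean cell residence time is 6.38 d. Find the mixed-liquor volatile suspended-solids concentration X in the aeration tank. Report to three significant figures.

X = Y·Q·ΔS·θ_c / [V·(1 + k_d θ_c)] = 0.429 × 1270 × (373 − 20.0) × 6.38 / [515 × (1 + 0.108 × 6.38)] = 1411 mg/L.

X ≈ 1410 mg/L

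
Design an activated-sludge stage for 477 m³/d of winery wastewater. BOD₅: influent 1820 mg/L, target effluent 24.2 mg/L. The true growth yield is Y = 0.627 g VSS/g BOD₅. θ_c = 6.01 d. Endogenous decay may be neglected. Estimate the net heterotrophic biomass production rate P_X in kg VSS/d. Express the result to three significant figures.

No decay correction is needed, so Y_obs = Y = 0.627.
Mass of BOD₅ removed per day: Q(S₀ − S) = 477 × 1796 g/m³ = 856.6 kg/d.
Biomass produced: P_X = Y_obs·Q·ΔS = 0.6270 × 856.6 ≈ 537.1 kg VSS/d.

P_X ≈ 537 kg VSS/d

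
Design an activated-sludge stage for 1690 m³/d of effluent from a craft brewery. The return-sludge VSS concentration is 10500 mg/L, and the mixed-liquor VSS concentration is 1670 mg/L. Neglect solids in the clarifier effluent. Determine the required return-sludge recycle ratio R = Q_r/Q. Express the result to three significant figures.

Solids balance on the clarifier gives (1+R)X = R·X_r, so R = X/(X_r − X) = 1670 / (10500 − 1670) = 0.1891.

R ≈ 0.189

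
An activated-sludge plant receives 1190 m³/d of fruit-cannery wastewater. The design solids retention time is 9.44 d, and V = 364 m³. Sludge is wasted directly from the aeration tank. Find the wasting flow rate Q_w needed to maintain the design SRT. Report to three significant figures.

For wasting at MLVSS concentration, Q_w = V/θ_c = 364.0/9.44 = 38.56 m³/d.

Q_w ≈ 38.6 m³/d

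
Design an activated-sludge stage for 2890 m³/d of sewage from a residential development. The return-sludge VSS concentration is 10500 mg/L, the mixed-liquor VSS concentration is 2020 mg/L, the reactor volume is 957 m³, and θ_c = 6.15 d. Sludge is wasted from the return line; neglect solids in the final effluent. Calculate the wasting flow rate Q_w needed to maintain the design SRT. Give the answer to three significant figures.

Q_w ≈ 29.9 m³/d

Wasting from the return line (neglecting effluent solids): Q_w = V·X / (θ_c·X_r) = 957.0 × 2020 / (6.15 × 10500) = 29.94 m³/d.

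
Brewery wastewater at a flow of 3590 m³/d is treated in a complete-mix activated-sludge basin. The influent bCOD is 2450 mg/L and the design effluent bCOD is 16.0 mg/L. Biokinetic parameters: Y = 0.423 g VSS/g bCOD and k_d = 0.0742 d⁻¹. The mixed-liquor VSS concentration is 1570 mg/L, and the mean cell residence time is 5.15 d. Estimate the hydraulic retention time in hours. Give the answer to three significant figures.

τ ≈ 58.6 h

Steady-state biomass mass balance: V·X·(1 + k_d·θ_c) = Y·Q·(S₀ − S)·θ_c, so V = 0.423 × 3590 × (2450 − 16.0) × 5.15 / [1570 × (1 + 0.0742 × 5.15)] = 1.9×10^7 / 2170 = 8772 m³.
Hydraulic retention time τ = V/Q = 8772 / 3590 = 2.444 d = 58.64 h.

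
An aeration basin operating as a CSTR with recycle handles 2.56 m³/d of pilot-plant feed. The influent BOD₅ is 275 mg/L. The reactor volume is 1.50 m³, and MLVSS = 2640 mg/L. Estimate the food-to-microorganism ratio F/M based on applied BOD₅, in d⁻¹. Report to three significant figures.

F/M ≈ 0.178 d⁻¹

F/M = Q·S₀ / (V·X) = 2.56 × 275 / (1.500 × 2640) = 0.1778 g BOD₅·(g VSS·d)⁻¹.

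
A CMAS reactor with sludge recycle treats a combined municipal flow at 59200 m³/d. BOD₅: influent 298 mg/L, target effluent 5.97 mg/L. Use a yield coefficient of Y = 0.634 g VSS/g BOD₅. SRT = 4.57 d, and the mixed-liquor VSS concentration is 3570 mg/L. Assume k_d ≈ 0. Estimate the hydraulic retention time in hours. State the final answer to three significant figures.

V·X = Y·Q·ΔS·θ_c gives V = 0.634 × 59200 × (298 − 5.97) × 4.57 / 3570 = 14031 m³.
τ = V/Q = 14031/59200 = 0.2370 d, or 5.688 h.

τ ≈ 5.69 h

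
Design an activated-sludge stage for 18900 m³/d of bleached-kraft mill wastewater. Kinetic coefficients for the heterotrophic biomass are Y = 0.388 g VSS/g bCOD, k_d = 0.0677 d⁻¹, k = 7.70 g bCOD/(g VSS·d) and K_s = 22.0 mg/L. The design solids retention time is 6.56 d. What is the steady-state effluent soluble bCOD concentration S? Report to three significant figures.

For a completely mixed reactor with recycle the Lawrence–McCarty relation gives S = K_s·(1 + k_d·θ_c) / [θ_c·(Y·k − k_d) − 1] = 22.0 × (1 + 0.0677 × 6.56) / [6.56 × (0.388 × 7.70 − 0.0677) − 1] = 31.77 / 18.15 = 1.750 mg/L.

S ≈ 1.75 mg/L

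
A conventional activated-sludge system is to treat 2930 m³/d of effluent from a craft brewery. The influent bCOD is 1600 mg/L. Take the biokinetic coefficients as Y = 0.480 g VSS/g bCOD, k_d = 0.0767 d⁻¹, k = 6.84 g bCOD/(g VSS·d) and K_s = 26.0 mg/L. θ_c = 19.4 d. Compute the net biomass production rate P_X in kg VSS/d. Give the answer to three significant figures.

Effluent substrate depends only on kinetics and SRT: S = K_s(1 + k_d θ_c) / [θ_c(Yk − k_d) − 1] = 26.0 × (1 + 0.0767 × 19.4) / [19.4 × (0.480 × 6.84 − 0.0767) − 1] = 64.69 / 61.21 = 1.057 mg/L.
Correct the yield for decay: Y_obs = Y/(1 + k_d θ_c) = 0.480 / (1 + 0.0767 × 19.4) = 0.480 / 2.488 = 0.1929.
Q·(S₀ − S) = 2930 × (1600 − 1.06) × 10⁻³ = 4685 kg/d removed.
P_X = Y_obs · Q(S₀ − S) = 0.1929 × 4685 = 903.8 kg VSS/d.

P_X ≈ 904 kg VSS/d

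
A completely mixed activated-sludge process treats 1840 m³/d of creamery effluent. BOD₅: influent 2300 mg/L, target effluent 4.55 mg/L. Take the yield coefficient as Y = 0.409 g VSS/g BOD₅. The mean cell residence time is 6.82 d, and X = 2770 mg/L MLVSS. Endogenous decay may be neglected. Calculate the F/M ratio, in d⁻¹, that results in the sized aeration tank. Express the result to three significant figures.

F/M ≈ 0.359 d⁻¹

Biomass mass balance (decay neglected): V·X = Y·Q·(S₀ − S)·θ_c, so V = 0.409 × 1840 × (2300 − 4.55) × 6.82 / 2770 = 4253 m³.
Food-to-microorganism ratio F/M = Q S₀ / (V X) = 1840 × 2300 / (4253 × 2770) = 0.3592 d⁻¹.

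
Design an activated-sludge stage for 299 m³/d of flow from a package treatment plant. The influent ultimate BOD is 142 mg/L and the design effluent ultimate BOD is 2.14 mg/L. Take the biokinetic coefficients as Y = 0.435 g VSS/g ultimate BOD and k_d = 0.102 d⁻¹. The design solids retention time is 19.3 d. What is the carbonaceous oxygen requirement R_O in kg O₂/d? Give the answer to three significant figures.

R_O ≈ 33.1 kg O₂/d

Correct the yield for decay: Y_obs = Y/(1 + k_d θ_c) = 0.435 / (1 + 0.102 × 19.3) = 0.435 / 2.969 = 0.1465.
Mass of ultimate BOD removed per day: Q(S₀ − S) = 299 × 139.9 g/m³ = 41.82 kg/d.
Biomass synthesised: P_X = Y_obs × 41.82 = 6.128 kg VSS/d.
Carbonaceous O₂ demand = substrate oxidised − cell-mass equivalent = 41.82 − 1.42 × 6.128 = 33.12 kg O₂/d.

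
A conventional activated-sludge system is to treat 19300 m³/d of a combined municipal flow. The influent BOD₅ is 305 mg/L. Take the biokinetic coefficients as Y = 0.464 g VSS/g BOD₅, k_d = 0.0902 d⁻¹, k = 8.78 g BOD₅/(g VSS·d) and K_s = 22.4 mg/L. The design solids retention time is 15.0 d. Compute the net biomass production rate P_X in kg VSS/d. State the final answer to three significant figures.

Effluent substrate depends only on kinetics and SRT: S = K_s(1 + k_d θ_c) / [θ_c(Yk − k_d) − 1] = 22.4 × (1 + 0.0902 × 15.0) / [15.0 × (0.464 × 8.78 − 0.0902) − 1] = 52.71 / 58.76 = 0.8971 mg/L.
The observed yield is Y_obs = Y/(1 + k_d·θ_c) = 0.464 / (1 + 0.0902 × 15.0) = 0.464 / 2.353 = 0.1972 g VSS per g BOD₅ removed.
Q·(S₀ − S) = 19300 × (305 − 0.897) × 10⁻³ = 5869 kg/d removed.
Biomass produced: P_X = Y_obs·Q·ΔS = 0.1972 × 5869 ≈ 1157 kg VSS/d.

P_X ≈ 1160 kg VSS/d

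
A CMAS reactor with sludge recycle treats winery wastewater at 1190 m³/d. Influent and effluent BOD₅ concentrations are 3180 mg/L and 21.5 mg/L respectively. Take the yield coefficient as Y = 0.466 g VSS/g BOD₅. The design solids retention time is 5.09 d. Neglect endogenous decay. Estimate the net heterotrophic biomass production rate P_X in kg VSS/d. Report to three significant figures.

Since k_d ≈ 0, Y_obs = Y = 0.466 g VSS/g BOD₅.
ΔS = 3180 − 21.5 = 3158 mg/L, so the substrate removal rate is 1190 × 3158/1000 = 3759 kg BOD₅/d.
Biomass produced: P_X = Y_obs·Q·ΔS = 0.4660 × 3759 ≈ 1752 kg VSS/d.

P_X ≈ 1750 kg VSS/d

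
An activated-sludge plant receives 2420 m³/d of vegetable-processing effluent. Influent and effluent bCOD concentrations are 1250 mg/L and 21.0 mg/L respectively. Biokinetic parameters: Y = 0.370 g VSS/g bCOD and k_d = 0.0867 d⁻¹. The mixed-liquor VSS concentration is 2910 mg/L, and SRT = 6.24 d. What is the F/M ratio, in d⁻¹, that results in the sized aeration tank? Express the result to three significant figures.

Rearranging the biomass balance for a CMAS with decay, V = Y·Q·ΔS·θ_c / [X·(1+k_d θ_c)] = 0.370 × 2420 × (1250 − 21.0) × 6.24 / [2910 × (1 + 0.0867 × 6.24)] = 6.87×10^6 / 4484 = 1531 m³.
F/M = applied load / biomass = Q·S₀/(V·X) = 2420 × 1250 / (1531 × 2910) = 0.6789 d⁻¹.

F/M ≈ 0.679 d⁻¹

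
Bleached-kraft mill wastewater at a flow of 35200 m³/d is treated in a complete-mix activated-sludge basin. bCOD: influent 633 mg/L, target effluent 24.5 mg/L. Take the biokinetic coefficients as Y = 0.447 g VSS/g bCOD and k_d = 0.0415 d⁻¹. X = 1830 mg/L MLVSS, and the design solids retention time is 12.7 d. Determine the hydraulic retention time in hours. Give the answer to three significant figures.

τ ≈ 29.7 h

Steady-state biomass mass balance: V·X·(1 + k_d·θ_c) = Y·Q·(S₀ − S)·θ_c, so V = 0.447 × 35200 × (633 − 24.5) × 12.7 / [1830 × (1 + 0.0415 × 12.7)] = 1.22×10^8 / 2795 = 43512 m³.
τ = V/Q = 43512/35200 = 1.236 d, or 29.67 h.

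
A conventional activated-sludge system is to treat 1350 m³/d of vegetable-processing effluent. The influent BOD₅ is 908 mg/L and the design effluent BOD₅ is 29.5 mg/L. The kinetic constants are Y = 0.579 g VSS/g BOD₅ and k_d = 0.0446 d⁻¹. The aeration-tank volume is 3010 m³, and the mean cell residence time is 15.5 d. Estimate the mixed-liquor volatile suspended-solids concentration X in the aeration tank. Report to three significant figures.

X ≈ 2090 mg/L

Solving the biomass balance for X: X = Y Q (S₀−S) θ_c / [V (1+k_d θ_c)] = 0.579 × 1350 × (908 − 29.5) × 15.5 / [3010 × (1 + 0.0446 × 15.5)] = 2091 mg/L.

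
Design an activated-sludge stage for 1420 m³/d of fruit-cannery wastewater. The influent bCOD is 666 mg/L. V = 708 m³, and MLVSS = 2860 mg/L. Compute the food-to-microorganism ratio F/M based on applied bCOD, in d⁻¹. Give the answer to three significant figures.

F/M ≈ 0.467 d⁻¹

F/M = applied load / biomass = Q·S₀/(V·X) = 1420 × 666 / (708.0 × 2860) = 0.4670 d⁻¹.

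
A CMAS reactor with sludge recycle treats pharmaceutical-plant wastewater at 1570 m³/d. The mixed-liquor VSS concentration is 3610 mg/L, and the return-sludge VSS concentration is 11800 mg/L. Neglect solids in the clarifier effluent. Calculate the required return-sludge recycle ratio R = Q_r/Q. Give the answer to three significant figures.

R ≈ 0.441

Mass balance around the secondary clarifier (neglecting effluent solids): R = X / (X_r − X) = 3610 / (11800 − 3610) = 0.4408.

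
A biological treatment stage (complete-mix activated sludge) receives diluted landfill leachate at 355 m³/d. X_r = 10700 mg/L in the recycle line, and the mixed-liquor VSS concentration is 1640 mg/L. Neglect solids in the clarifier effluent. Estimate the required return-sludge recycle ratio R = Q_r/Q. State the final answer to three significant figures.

R ≈ 0.181

Solids balance on the clarifier gives (1+R)X = R·X_r, so R = X/(X_r − X) = 1640 / (10700 − 1640) = 0.1810.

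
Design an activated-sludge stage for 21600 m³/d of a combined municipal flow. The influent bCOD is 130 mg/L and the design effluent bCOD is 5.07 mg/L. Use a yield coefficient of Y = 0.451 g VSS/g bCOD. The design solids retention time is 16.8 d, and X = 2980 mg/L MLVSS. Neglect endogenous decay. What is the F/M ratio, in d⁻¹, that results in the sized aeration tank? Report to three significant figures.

F/M ≈ 0.137 d⁻¹

Biomass mass balance (decay neglected): V·X = Y·Q·(S₀ − S)·θ_c, so V = 0.451 × 21600 × (130 − 5.07) × 16.8 / 2980 = 6861 m³.
F/M = Q·S₀ / (V·X) = 21600 × 130 / (6861 × 2980) = 0.1373 g bCOD·(g VSS·d)⁻¹.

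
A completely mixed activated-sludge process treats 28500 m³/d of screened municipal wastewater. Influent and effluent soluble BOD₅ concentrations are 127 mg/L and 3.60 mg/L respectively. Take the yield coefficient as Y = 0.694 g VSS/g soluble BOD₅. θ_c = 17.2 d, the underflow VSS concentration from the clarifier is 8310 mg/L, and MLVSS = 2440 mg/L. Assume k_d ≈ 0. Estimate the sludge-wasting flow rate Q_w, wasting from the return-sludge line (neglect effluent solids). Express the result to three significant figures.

Q_w ≈ 294 m³/d

Biomass mass balance (decay neglected): V·X = Y·Q·(S₀ − S)·θ_c, so V = 0.694 × 28500 × (127 − 3.60) × 17.2 / 2440 = 17205 m³.
θ_c = V·X/(Q_w·X_r) when wasting from the recycle, so Q_w = V·X/(θ_c·X_r) = 17205 × 2440 / (17.2 × 8310) = 293.7 m³/d.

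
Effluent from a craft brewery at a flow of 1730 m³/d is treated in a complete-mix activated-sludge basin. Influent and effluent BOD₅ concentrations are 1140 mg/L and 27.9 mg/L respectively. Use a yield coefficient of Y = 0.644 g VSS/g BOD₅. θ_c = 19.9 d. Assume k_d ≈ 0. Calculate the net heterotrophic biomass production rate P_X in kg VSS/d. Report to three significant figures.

Since k_d ≈ 0, Y_obs = Y = 0.644 g VSS/g BOD₅.
Q·(S₀ − S) = 1730 × (1140 − 27.9) × 10⁻³ = 1924 kg/d removed.
P_X = Y_obs · Q(S₀ − S) = 0.6440 × 1924 = 1239 kg VSS/d.

P_X ≈ 1240 kg VSS/d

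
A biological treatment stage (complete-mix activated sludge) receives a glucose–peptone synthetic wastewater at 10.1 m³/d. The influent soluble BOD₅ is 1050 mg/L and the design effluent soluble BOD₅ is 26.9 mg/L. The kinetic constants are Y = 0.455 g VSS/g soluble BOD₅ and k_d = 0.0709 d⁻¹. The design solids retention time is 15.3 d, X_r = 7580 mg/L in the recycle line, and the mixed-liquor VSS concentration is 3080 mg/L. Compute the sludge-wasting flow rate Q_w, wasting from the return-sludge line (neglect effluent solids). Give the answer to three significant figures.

Steady-state biomass mass balance: V·X·(1 + k_d·θ_c) = Y·Q·(S₀ − S)·θ_c, so V = 0.455 × 10.1 × (1050 − 26.9) × 15.3 / [3080 × (1 + 0.0709 × 15.3)] = 7.19×10^4 / 6421 = 11.20 m³.
Q_w = (V·X)/(θ_c X_r) = 11.20 × 3080 / (15.3 × 7580) = 0.2975 m³/d.

Q_w ≈ 0.298 m³/d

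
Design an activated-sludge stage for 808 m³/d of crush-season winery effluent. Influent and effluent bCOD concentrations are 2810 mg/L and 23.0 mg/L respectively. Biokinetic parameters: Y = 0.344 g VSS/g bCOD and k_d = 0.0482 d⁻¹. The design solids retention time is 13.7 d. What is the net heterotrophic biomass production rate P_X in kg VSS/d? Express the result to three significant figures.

P_X ≈ 467 kg VSS/d

Observed yield with endogenous decay: Y_obs = Y / (1 + k_d·θ_c) = 0.344 / (1 + 0.0482 × 13.7) = 0.344 / 1.660 = 0.2072 g VSS/g bCOD.
Substrate removed = Q·(S₀ − S) = 808 m³/d × (2810 − 23.0) g/m³ = 2.25×10^6 g/d = 2252 kg/d.
Net biomass production P_X = Y_obs × Q·(S₀ − S) = 0.2072 × 2252 = 466.6 kg VSS/d.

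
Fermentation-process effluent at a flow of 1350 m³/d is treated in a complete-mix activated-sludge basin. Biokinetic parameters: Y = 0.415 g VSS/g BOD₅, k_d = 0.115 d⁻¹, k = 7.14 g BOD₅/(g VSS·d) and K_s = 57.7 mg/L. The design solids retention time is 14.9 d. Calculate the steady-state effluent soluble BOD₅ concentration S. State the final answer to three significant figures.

S ≈ 3.78 mg/L

From the Monod/SRT balance for a CMAS, S = K_s·(1+k_d θ_c)/[θ_c·(Y k − k_d) − 1] = 57.7 × (1 + 0.115 × 14.9) / [14.9 × (0.415 × 7.14 − 0.115) − 1] = 156.6 / 41.44 = 3.779 mg/L.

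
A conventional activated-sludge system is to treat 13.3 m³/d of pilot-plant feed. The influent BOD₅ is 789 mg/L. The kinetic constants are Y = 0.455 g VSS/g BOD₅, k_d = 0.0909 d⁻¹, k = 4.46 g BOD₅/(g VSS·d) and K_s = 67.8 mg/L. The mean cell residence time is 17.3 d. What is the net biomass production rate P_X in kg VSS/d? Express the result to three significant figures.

For a completely mixed reactor with recycle the Lawrence–McCarty relation gives S = K_s·(1 + k_d·θ_c) / [θ_c·(Y·k − k_d) − 1] = 67.8 × (1 + 0.0909 × 17.3) / [17.3 × (0.455 × 4.46 − 0.0909) − 1] = 174.4 / 32.53 = 5.361 mg/L.
Correct the yield for decay: Y_obs = Y/(1 + k_d θ_c) = 0.455 / (1 + 0.0909 × 17.3) = 0.455 / 2.573 = 0.1769.
Substrate removed = Q·(S₀ − S) = 13.3 m³/d × (789 − 5.36) g/m³ = 1.04×10^4 g/d = 10.42 kg/d.
Net biomass production P_X = Y_obs × Q·(S₀ − S) = 0.1769 × 10.42 = 1.843 kg VSS/d.

P_X ≈ 1.84 kg VSS/d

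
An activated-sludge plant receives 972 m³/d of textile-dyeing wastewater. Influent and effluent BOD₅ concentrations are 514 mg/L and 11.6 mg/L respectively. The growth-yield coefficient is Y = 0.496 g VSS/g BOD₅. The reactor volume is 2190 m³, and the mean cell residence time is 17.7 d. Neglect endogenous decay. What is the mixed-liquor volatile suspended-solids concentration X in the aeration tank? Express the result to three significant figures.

Without decay, X = Y Q (S₀−S) θ_c / V = 0.496 × 972 × (514 − 11.6) × 17.7 / 2190 = 1958 mg/L.

X ≈ 1960 mg/L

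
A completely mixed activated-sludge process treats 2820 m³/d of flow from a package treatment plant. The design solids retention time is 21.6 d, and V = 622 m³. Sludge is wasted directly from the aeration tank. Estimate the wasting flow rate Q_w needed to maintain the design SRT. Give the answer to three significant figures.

Q_w ≈ 28.8 m³/d

For wasting at MLVSS concentration, Q_w = V/θ_c = 622.0/21.6 = 28.80 m³/d.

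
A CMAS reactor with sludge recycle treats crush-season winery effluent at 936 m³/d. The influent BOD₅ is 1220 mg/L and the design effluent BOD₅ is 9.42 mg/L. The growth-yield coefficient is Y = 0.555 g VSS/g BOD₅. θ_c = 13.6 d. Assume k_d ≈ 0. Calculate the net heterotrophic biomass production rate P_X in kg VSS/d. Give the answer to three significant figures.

P_X ≈ 629 kg VSS/d

Since k_d ≈ 0, Y_obs = Y = 0.555 g VSS/g BOD₅.
ΔS = 1220 − 9.42 = 1211 mg/L, so the substrate removal rate is 936 × 1211/1000 = 1133 kg BOD₅/d.
Biomass produced: P_X = Y_obs·Q·ΔS = 0.5550 × 1133 ≈ 628.9 kg VSS/d.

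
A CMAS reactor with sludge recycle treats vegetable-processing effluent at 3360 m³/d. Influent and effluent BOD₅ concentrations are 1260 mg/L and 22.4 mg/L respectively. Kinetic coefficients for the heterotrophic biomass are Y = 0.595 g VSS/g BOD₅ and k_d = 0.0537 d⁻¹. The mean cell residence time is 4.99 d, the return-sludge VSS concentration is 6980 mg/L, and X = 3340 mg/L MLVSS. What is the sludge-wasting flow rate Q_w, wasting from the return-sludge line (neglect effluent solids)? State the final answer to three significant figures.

Q_w ≈ 280 m³/d

From the SRT design equation V = Y Q (S₀−S) θ_c / [X (1 + k_d θ_c)] = 0.595 × 3360 × (1260 − 22.4) × 4.99 / [3340 × (1 + 0.0537 × 4.99)] = 1.23×10^7 / 4235 = 2915 m³.
Wasting from the return line (neglecting effluent solids): Q_w = V·X / (θ_c·X_r) = 2915 × 3340 / (4.99 × 6980) = 279.6 m³/d.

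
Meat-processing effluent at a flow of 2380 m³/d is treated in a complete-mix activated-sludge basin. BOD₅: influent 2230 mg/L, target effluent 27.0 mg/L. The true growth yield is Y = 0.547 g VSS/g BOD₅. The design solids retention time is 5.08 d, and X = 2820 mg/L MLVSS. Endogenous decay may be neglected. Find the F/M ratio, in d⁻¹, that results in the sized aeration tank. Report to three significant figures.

F/M ≈ 0.364 d⁻¹

With k_d = 0 the design equation reduces to V = Y Q (S₀−S) θ_c / X = 0.547 × 2380 × (2230 − 27.0) × 5.08 / 2820 = 5166 m³.
F/M = Q·S₀ / (V·X) = 2380 × 2230 / (5166 × 2820) = 0.3643 g BOD₅·(g VSS·d)⁻¹.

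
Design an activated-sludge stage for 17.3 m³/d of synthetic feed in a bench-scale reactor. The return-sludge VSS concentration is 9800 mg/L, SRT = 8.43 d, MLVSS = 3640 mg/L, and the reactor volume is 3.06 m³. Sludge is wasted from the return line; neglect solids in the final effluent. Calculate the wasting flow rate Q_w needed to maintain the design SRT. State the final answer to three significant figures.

θ_c = V·X/(Q_w·X_r) when wasting from the recycle, so Q_w = V·X/(θ_c·X_r) = 3.060 × 3640 / (8.43 × 9800) = 0.1348 m³/d.

Q_w ≈ 0.135 m³/d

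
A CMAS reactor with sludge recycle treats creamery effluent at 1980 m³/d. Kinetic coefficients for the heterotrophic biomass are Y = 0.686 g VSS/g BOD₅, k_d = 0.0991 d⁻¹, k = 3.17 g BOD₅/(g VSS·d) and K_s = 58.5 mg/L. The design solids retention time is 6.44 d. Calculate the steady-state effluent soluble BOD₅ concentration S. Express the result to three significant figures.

For a completely mixed reactor with recycle the Lawrence–McCarty relation gives S = K_s·(1 + k_d·θ_c) / [θ_c·(Y·k − k_d) − 1] = 58.5 × (1 + 0.0991 × 6.44) / [6.44 × (0.686 × 3.17 − 0.0991) − 1] = 95.83 / 12.37 = 7.750 mg/L.

S ≈ 7.75 mg/L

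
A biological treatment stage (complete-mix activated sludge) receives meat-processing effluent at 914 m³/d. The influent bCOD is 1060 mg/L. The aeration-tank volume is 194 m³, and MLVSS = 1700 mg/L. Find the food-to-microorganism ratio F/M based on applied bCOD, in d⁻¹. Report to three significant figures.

F/M = Q·S₀ / (V·X) = 914 × 1060 / (194.0 × 1700) = 2.938 g bCOD·(g VSS·d)⁻¹.

F/M ≈ 2.94 d⁻¹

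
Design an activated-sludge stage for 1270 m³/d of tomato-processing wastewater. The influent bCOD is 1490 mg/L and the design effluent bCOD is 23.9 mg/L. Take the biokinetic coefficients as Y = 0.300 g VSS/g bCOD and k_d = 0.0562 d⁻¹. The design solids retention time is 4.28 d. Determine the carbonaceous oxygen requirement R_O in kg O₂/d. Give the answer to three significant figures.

Correct the yield for decay: Y_obs = Y/(1 + k_d θ_c) = 0.300 / (1 + 0.0562 × 4.28) = 0.300 / 1.241 = 0.2418.
ΔS = 1490 − 23.9 = 1466 mg/L, so the substrate removal rate is 1270 × 1466/1000 = 1862 kg bCOD/d.
P_X = Y_obs·Q·(S₀ − S) = 0.2418 × 1862 = 450.3 kg VSS/d.
Carbonaceous O₂ demand = substrate oxidised − cell-mass equivalent = 1862 − 1.42 × 450.3 = 1223 kg O₂/d.

R_O ≈ 1220 kg O₂/d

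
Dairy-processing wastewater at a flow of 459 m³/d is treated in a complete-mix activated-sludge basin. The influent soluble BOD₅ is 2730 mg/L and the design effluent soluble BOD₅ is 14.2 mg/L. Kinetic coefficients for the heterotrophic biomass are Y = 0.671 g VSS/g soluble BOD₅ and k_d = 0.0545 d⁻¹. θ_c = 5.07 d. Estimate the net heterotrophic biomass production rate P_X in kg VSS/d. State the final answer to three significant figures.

P_X ≈ 655 kg VSS/d

Observed yield with endogenous decay: Y_obs = Y / (1 + k_d·θ_c) = 0.671 / (1 + 0.0545 × 5.07) = 0.671 / 1.276 = 0.5257 g VSS/g soluble BOD₅.
ΔS = 2730 − 14.2 = 2716 mg/L, so the substrate removal rate is 459 × 2716/1000 = 1247 kg soluble BOD₅/d.
P_X = Y_obs · Q(S₀ − S) = 0.5257 × 1247 = 655.4 kg VSS/d.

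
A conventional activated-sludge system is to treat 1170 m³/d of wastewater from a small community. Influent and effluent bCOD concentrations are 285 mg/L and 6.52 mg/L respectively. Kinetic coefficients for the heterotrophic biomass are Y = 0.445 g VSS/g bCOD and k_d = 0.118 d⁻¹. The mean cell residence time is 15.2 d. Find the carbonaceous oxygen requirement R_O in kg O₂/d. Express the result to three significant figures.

Observed yield with endogenous decay: Y_obs = Y / (1 + k_d·θ_c) = 0.445 / (1 + 0.118 × 15.2) = 0.445 / 2.794 = 0.1593 g VSS/g bCOD.
ΔS = 285 − 6.52 = 278.5 mg/L, so the substrate removal rate is 1170 × 278.5/1000 = 325.8 kg bCOD/d.
Biomass synthesised: P_X = Y_obs × 325.8 = 51.90 kg VSS/d.
R_O = Q·(S₀ − S) − 1.42·P_X = 325.8 − 1.42 × 51.90 = 252.1 kg O₂/d.

R_O ≈ 252 kg O₂/d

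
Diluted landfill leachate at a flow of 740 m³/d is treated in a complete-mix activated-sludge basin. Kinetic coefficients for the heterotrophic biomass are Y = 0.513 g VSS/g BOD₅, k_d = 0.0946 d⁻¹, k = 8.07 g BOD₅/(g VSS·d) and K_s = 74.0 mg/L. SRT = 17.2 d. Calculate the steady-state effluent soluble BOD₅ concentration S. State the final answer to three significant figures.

S ≈ 2.83 mg/L

For a completely mixed reactor with recycle the Lawrence–McCarty relation gives S = K_s·(1 + k_d·θ_c) / [θ_c·(Y·k − k_d) − 1] = 74.0 × (1 + 0.0946 × 17.2) / [17.2 × (0.513 × 8.07 − 0.0946) − 1] = 194.4 / 68.58 = 2.835 mg/L.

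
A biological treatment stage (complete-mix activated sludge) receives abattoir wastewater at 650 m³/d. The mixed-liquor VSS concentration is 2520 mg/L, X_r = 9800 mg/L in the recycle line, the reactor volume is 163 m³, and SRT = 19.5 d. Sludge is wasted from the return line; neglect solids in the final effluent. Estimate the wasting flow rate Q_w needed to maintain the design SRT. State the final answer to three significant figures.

Wasting from the return line (neglecting effluent solids): Q_w = V·X / (θ_c·X_r) = 163.0 × 2520 / (19.5 × 9800) = 2.149 m³/d.

Q_w ≈ 2.15 m³/d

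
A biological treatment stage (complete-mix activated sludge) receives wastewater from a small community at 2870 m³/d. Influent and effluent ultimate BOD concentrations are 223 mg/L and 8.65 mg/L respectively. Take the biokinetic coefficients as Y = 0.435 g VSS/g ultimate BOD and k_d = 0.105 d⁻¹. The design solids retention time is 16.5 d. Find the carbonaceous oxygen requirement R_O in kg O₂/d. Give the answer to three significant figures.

The observed yield is Y_obs = Y/(1 + k_d·θ_c) = 0.435 / (1 + 0.105 × 16.5) = 0.435 / 2.732 = 0.1592 g VSS per g ultimate BOD removed.
Mass of ultimate BOD removed per day: Q(S₀ − S) = 2870 × 214.3 g/m³ = 615.2 kg/d.
P_X = Y_obs·Q·(S₀ − S) = 0.1592 × 615.2 = 97.93 kg VSS/d.
Carbonaceous O₂ demand = substrate oxidised − cell-mass equivalent = 615.2 − 1.42 × 97.93 = 476.1 kg O₂/d.

R_O ≈ 476 kg O₂/d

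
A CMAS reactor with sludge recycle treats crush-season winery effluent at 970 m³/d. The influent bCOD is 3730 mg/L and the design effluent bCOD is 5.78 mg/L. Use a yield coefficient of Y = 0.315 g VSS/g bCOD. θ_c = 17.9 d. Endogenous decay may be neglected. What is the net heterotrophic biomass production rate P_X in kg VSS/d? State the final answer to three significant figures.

P_X ≈ 1140 kg VSS/d

No decay correction is needed, so Y_obs = Y = 0.315.
Substrate removed = Q·(S₀ − S) = 970 m³/d × (3730 − 5.78) g/m³ = 3.61×10^6 g/d = 3612 kg/d.
P_X = Y_obs · Q(S₀ − S) = 0.3150 × 3612 = 1138 kg VSS/d.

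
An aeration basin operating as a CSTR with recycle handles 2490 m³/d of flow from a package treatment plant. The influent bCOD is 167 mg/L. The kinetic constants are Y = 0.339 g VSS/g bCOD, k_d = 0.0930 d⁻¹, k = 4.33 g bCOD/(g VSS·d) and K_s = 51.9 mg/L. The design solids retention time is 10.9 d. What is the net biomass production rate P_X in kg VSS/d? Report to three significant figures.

For a completely mixed reactor with recycle the Lawrence–McCarty relation gives S = K_s·(1 + k_d·θ_c) / [θ_c·(Y·k − k_d) − 1] = 51.9 × (1 + 0.0930 × 10.9) / [10.9 × (0.339 × 4.33 − 0.0930) − 1] = 104.5 / 13.99 = 7.473 mg/L.
Y_obs = Y / (1 + k_d θ_c) = 0.339 / (1 + 0.0930 × 10.9) = 0.339 / 2.014 = 0.1683.
Substrate removed = Q·(S₀ − S) = 2490 m³/d × (167 − 7.47) g/m³ = 3.97×10^5 g/d = 397.2 kg/d.
P_X = Y_obs · Q(S₀ − S) = 0.1683 × 397.2 = 66.87 kg VSS/d.

P_X ≈ 66.9 kg VSS/d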